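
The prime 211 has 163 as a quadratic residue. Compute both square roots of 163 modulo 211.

95, 116

Since 211 ≡ 3 (mod 4), a square root of 163 is 163^((211+1)/4) = 163^53 mod 211.
Repeated squaring: 163^2≡194, 163^4≡78, 163^8≡176, 163^16≡170, 163^32≡204 (mod 211).
163^53 = 163^(32+16+4+1) ≡ 95 (mod 211).
Check: 95² = 9025 ≡ 163 (mod 211). The two roots are 95 and 116.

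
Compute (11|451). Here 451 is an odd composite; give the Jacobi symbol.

Reciprocity: 11 ≡ 3 and 451 ≡ 3 (mod 4), so (11/451) = −(451/11).
Reduce top mod 11: now compute (0/11).
Top reduces to 0: gcd > 1, so the symbol is 0.

0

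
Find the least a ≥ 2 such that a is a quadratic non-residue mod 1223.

5

(2/1223) = +1, so 2 is a residue.
(3/1223) = +1, so 3 is a residue.
(4/1223) = +1, so 4 is a residue.
(5/1223) = −1, so 5 is the smallest positive non-residue mod 1223.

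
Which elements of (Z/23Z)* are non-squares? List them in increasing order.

5,7,10,11,14,15,17,19,20,21,22

Square k = 1,…,11 (k and 23−k give the same square):
1²=1, 2²=4, 3²=9, 4²=16, 5²≡2, 6²≡13, 7²≡3, 8²≡18, 9²≡12, 10²≡8, 11²≡6 (mod 23).
The residues are {1, 2, 3, 4, 6, 8, 9, 12, 13, 16, 18}; the non-residues are the remaining 11 nonzero classes.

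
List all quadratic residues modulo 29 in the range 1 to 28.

1,4,5,6,7,9,13,16,20,22,23,24,25,28

Square k = 1,…,14 (k and 29−k give the same square):
1²=1, 2²=4, 3²=9, 4²=16, 5²=25, 6²≡7, 7²≡20, 8²≡6, 9²≡23, 10²≡13, 11²≡5, 12²≡28, 13²≡24, 14²≡22 (mod 29).
So the quadratic residues mod 29 are {1, 4, 5, 6, 7, 9, 13, 16, 20, 22, 23, 24, 25, 28}.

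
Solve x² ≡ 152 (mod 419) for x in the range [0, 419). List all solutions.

69, 350

Since 419 ≡ 3 (mod 4), a square root of 152 is 152^((419+1)/4) = 152^105 mod 419.
Repeated squaring: 152^2≡59, 152^4≡129, 152^8≡300, 152^16≡334, 152^32≡102, 152^64≡348 (mod 419).
152^105 = 152^(64+32+8+1) ≡ 69 (mod 419).
Check: 69² = 4761 ≡ 152 (mod 419). The two roots are 69 and 350.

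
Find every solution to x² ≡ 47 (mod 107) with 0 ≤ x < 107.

49, 58

Since 107 ≡ 3 (mod 4), a square root of 47 is 47^((107+1)/4) = 47^27 mod 107.
Repeated squaring: 47^2≡69, 47^4≡53, 47^8≡27, 47^16≡87 (mod 107).
47^27 = 47^(16+8+2+1) ≡ 49 (mod 107).
Check: 49² = 2401 ≡ 47 (mod 107). The two roots are 49 and 58.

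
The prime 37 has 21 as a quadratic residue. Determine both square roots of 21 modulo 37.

37 ≡ 1 (mod 4), so we find a root by search.
Trying successive values, 13² = 169 ≡ 21 (mod 37). The other root is 37 − 13 = 24.

13, 24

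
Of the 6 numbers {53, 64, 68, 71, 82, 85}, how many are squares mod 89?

(53/89) = +1 → QR.
(64/89) = +1 → QR.
(68/89) = +1 → QR.
(71/89) = +1 → QR.
(82/89) = -1 → non-residue.
(85/89) = +1 → QR.
Total quadratic residues among the 6: 5.

5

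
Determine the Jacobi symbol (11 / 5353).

-1

Reciprocity: 11 ≡ 3 and 5353 ≡ 1 (mod 4), so (11/5353) = +(5353/11).
Reduce top mod 11: now compute (7/11).
Reciprocity: 7 ≡ 3 and 11 ≡ 3 (mod 4), so (7/11) = −(11/7).
Reduce top mod 7: now compute (4/7).
Pull out 2^2: since 7 ≡ 7 (mod 8), (2/7) = +1, so (2/7)^2 = +1.
Reached (1/7) = 1. Collecting the sign flips along the way, the symbol is -1.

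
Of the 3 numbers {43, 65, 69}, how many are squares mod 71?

(43/71) = +1 → QR.
(65/71) = -1 → non-residue.
(69/71) = -1 → non-residue.
Total quadratic residues among the 3: 1.

1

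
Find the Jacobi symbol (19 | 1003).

Reciprocity: 19 ≡ 3 and 1003 ≡ 3 (mod 4), so (19/1003) = −(1003/19).
Reduce top mod 19: now compute (15/19).
Reciprocity: 15 ≡ 3 and 19 ≡ 3 (mod 4), so (15/19) = −(19/15).
Reduce top mod 15: now compute (4/15).
Pull out 2^2: since 15 ≡ 7 (mod 8), (2/15) = +1, so (2/15)^2 = +1.
Reached (1/15) = 1. Collecting the sign flips along the way, the symbol is +1.

1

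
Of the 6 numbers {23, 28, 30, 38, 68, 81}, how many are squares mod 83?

6

(23/83) = +1 → QR.
(28/83) = +1 → QR.
(30/83) = +1 → QR.
(38/83) = +1 → QR.
(68/83) = +1 → QR.
(81/83) = +1 → QR.
Total quadratic residues among the 6: 6.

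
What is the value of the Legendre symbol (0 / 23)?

Top reduces to 0: gcd > 1, so the symbol is 0.

0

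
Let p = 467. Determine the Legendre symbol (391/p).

1

Reciprocity: 391 ≡ 3 and 467 ≡ 3 (mod 4), so (391/467) = −(467/391).
Reduce top mod 391: now compute (76/391).
Pull out 2^2: since 391 ≡ 7 (mod 8), (2/391) = +1, so (2/391)^2 = +1.
Reciprocity: 19 ≡ 3 and 391 ≡ 3 (mod 4), so (19/391) = −(391/19).
Reduce top mod 19: now compute (11/19).
Reciprocity: 11 ≡ 3 and 19 ≡ 3 (mod 4), so (11/19) = −(19/11).
Reduce top mod 11: now compute (8/11).
Pull out 2^3: since 11 ≡ 3 (mod 8), (2/11) = -1, so (2/11)^3 = -1.
Reached (1/11) = 1. Collecting the sign flips along the way, the symbol is +1.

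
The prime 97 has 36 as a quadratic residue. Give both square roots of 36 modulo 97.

6, 91

97 ≡ 1 (mod 4), so we find a root by search.
Trying successive values, 6² = 36 ≡ 36 (mod 97). The other root is 97 − 6 = 91.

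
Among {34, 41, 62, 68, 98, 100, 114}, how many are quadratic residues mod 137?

4

(34/137) = +1 → QR.
(41/137) = -1 → non-residue.
(62/137) = -1 → non-residue.
(68/137) = +1 → QR.
(98/137) = +1 → QR.
(100/137) = +1 → QR.
(114/137) = -1 → non-residue.
Total quadratic residues among the 7: 4.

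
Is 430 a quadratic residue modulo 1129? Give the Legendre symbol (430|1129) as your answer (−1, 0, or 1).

1

Euler's criterion: (430/1129) ≡ 430^564 (mod 1129).
430^2 ≡ 873 (mod 1129)
430^4 ≡ 54 (mod 1129)
430^8 ≡ 658 (mod 1129)
430^16 ≡ 557 (mod 1129)
430^32 ≡ 903 (mod 1129)
430^64 ≡ 271 (mod 1129)
430^128 ≡ 56 (mod 1129)
430^256 ≡ 878 (mod 1129)
430^512 ≡ 906 (mod 1129)
430^564 = 430^(512+32+16+4) ≡ 1 (mod 1129).
Result is 1, so (430/1129) = 1.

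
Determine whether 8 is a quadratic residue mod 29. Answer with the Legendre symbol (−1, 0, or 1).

Pull out 2^3: since 29 ≡ 5 (mod 8), (2/29) = -1, so (2/29)^3 = -1.
Reached (1/29) = 1. Collecting the sign flips along the way, the symbol is -1.

-1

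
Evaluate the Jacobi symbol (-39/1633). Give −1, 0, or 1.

First reduce: -39 ≡ 1594 (mod 1633).
Pull out 2: since 1633 ≡ 1 (mod 8), (2/1633) = +1.
Reciprocity: 797 ≡ 1 and 1633 ≡ 1 (mod 4), so (797/1633) = +(1633/797).
Reduce top mod 797: now compute (39/797).
Reciprocity: 39 ≡ 3 and 797 ≡ 1 (mod 4), so (39/797) = +(797/39).
Reduce top mod 39: now compute (17/39).
Reciprocity: 17 ≡ 1 and 39 ≡ 3 (mod 4), so (17/39) = +(39/17).
Reduce top mod 17: now compute (5/17).
Reciprocity: 5 ≡ 1 and 17 ≡ 1 (mod 4), so (5/17) = +(17/5).
Reduce top mod 5: now compute (2/5).
Pull out 2: since 5 ≡ 5 (mod 8), (2/5) = -1.
Reached (1/5) = 1. Collecting the sign flips along the way, the symbol is -1.

-1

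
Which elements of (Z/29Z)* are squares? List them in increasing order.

1 4 5 6 7 9 13 16 20 22 23 24 25 28

Square k = 1,…,14 (k and 29−k give the same square):
1²=1, 2²=4, 3²=9, 4²=16, 5²=25, 6²≡7, 7²≡20, 8²≡6, 9²≡23, 10²≡13, 11²≡5, 12²≡28, 13²≡24, 14²≡22 (mod 29).
So the quadratic residues mod 29 are {1, 4, 5, 6, 7, 9, 13, 16, 20, 22, 23, 24, 25, 28}.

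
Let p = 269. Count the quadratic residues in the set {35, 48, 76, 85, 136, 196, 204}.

3

(35/269) = -1 → non-residue.
(48/269) = -1 → non-residue.
(76/269) = -1 → non-residue.
(85/269) = -1 → non-residue.
(136/269) = +1 → QR.
(196/269) = +1 → QR.
(204/269) = +1 → QR.
Total quadratic residues among the 7: 3.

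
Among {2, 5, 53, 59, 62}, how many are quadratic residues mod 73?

(2/73) = +1 → QR.
(5/73) = -1 → non-residue.
(53/73) = -1 → non-residue.
(59/73) = -1 → non-residue.
(62/73) = -1 → non-residue.
Total quadratic residues among the 5: 1.

1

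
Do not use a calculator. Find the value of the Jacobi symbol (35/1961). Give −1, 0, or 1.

1

Reciprocity: 35 ≡ 3 and 1961 ≡ 1 (mod 4), so (35/1961) = +(1961/35).
Reduce top mod 35: now compute (1/35).
Reached (1/35) = 1. Collecting the sign flips along the way, the symbol is +1.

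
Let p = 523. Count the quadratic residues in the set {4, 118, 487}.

2

(4/523) = +1 → QR.
(118/523) = +1 → QR.
(487/523) = -1 → non-residue.
Total quadratic residues among the 3: 2.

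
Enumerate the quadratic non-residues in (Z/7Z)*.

3,5,6

Square k = 1,…,3 (k and 7−k give the same square):
1²=1, 2²=4, 3²≡2 (mod 7).
The residues are {1, 2, 4}; the non-residues are the remaining 3 nonzero classes.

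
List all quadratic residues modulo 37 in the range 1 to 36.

1,3,4,7,9,10,11,12,16,21,25,26,27,28,30,33,34,36

Square k = 1,…,18 (k and 37−k give the same square):
1²=1, 2²=4, 3²=9, 4²=16, 5²=25, 6²=36, 7²≡12, 8²≡27, 9²≡7, 10²≡26, 11²≡10, 12²≡33, 13²≡21, 14²≡11, 15²≡3, 16²≡34, 17²≡30, 18²≡28 (mod 37).
So the quadratic residues mod 37 are {1, 3, 4, 7, 9, 10, 11, 12, 16, 21, 25, 26, 27, 28, 30, 33, 34, 36}.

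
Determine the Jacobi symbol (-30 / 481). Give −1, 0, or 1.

First reduce: -30 ≡ 451 (mod 481).
Reciprocity: 451 ≡ 3 and 481 ≡ 1 (mod 4), so (451/481) = +(481/451).
Reduce top mod 451: now compute (30/451).
Pull out 2: since 451 ≡ 3 (mod 8), (2/451) = -1.
Reciprocity: 15 ≡ 3 and 451 ≡ 3 (mod 4), so (15/451) = −(451/15).
Reduce top mod 15: now compute (1/15).
Reached (1/15) = 1. Collecting the sign flips along the way, the symbol is +1.

1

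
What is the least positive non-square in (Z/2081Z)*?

3

(2/2081) = +1, so 2 is a residue.
(3/2081) = −1, so 3 is the smallest positive non-residue mod 2081.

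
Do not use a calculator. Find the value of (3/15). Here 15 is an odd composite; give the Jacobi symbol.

Reciprocity: 3 ≡ 3 and 15 ≡ 3 (mod 4), so (3/15) = −(15/3).
Reduce top mod 3: now compute (0/3).
Top reduces to 0: gcd > 1, so the symbol is 0.

0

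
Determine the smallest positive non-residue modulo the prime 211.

2

(2/211) = −1, so 2 is the smallest positive non-residue mod 211.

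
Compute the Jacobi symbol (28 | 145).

Pull out 2^2: since 145 ≡ 1 (mod 8), (2/145) = +1, so (2/145)^2 = +1.
Reciprocity: 7 ≡ 3 and 145 ≡ 1 (mod 4), so (7/145) = +(145/7).
Reduce top mod 7: now compute (5/7).
Reciprocity: 5 ≡ 1 and 7 ≡ 3 (mod 4), so (5/7) = +(7/5).
Reduce top mod 5: now compute (2/5).
Pull out 2: since 5 ≡ 5 (mod 8), (2/5) = -1.
Reached (1/5) = 1. Collecting the sign flips along the way, the symbol is -1.

-1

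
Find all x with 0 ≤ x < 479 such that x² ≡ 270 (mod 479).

Since 479 ≡ 3 (mod 4), a square root of 270 is 270^((479+1)/4) = 270^120 mod 479.
Repeated squaring: 270^2≡92, 270^4≡321, 270^8≡56, 270^16≡262, 270^32≡147, 270^64≡54 (mod 479).
270^120 = 270^(64+32+16+8) ≡ 360 (mod 479).
Check: 360² = 129600 ≡ 270 (mod 479). The two roots are 119 and 360.

119, 360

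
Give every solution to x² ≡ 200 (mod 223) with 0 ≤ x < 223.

73, 150

Since 223 ≡ 3 (mod 4), a square root of 200 is 200^((223+1)/4) = 200^56 mod 223.
Repeated squaring: 200^2≡83, 200^4≡199, 200^8≡130, 200^16≡175, 200^32≡74 (mod 223).
200^56 = 200^(32+16+8) ≡ 73 (mod 223).
Check: 73² = 5329 ≡ 200 (mod 223). The two roots are 73 and 150.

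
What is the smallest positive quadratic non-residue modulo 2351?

13

(2/2351) = +1, so 2 is a residue.
(3/2351) = +1, so 3 is a residue.
(4/2351) = +1, so 4 is a residue.
(5/2351) = +1, so 5 is a residue.
(6/2351) = +1, so 6 is a residue.
(7/2351) = +1, so 7 is a residue.
(8/2351) = +1, so 8 is a residue.
(9/2351) = +1, so 9 is a residue.
(10/2351) = +1, so 10 is a residue.
(11/2351) = +1, so 11 is a residue.
(12/2351) = +1, so 12 is a residue.
(13/2351) = −1, so 13 is the smallest positive non-residue mod 2351.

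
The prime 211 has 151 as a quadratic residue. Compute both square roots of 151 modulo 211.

28, 183

Since 211 ≡ 3 (mod 4), a square root of 151 is 151^((211+1)/4) = 151^53 mod 211.
Repeated squaring: 151^2≡13, 151^4≡169, 151^8≡76, 151^16≡79, 151^32≡122 (mod 211).
151^53 = 151^(32+16+4+1) ≡ 183 (mod 211).
Check: 183² = 33489 ≡ 151 (mod 211). The two roots are 28 and 183.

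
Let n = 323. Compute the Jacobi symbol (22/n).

Pull out 2: since 323 ≡ 3 (mod 8), (2/323) = -1.
Reciprocity: 11 ≡ 3 and 323 ≡ 3 (mod 4), so (11/323) = −(323/11).
Reduce top mod 11: now compute (4/11).
Pull out 2^2: since 11 ≡ 3 (mod 8), (2/11) = -1, so (2/11)^2 = +1.
Reached (1/11) = 1. Collecting the sign flips along the way, the symbol is +1.

1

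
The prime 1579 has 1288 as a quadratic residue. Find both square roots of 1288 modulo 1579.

Since 1579 ≡ 3 (mod 4), a square root of 1288 is 1288^((1579+1)/4) = 1288^395 mod 1579.
Repeated squaring: 1288^2≡994, 1288^4≡1161, 1288^8≡1034, 1288^16≡173, 1288^32≡1507, 1288^64≡447, 1288^128≡855, 1288^256≡1527 (mod 1579).
1288^395 = 1288^(256+128+8+2+1) ≡ 397 (mod 1579).
Check: 397² = 157609 ≡ 1288 (mod 1579). The two roots are 397 and 1182.

397, 1182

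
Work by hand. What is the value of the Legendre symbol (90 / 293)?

1

Pull out 2: since 293 ≡ 5 (mod 8), (2/293) = -1.
Reciprocity: 45 ≡ 1 and 293 ≡ 1 (mod 4), so (45/293) = +(293/45).
Reduce top mod 45: now compute (23/45).
Reciprocity: 23 ≡ 3 and 45 ≡ 1 (mod 4), so (23/45) = +(45/23).
Reduce top mod 23: now compute (22/23).
Pull out 2: since 23 ≡ 7 (mod 8), (2/23) = +1.
Reciprocity: 11 ≡ 3 and 23 ≡ 3 (mod 4), so (11/23) = −(23/11).
Reduce top mod 11: now compute (1/11).
Reached (1/11) = 1. Collecting the sign flips along the way, the symbol is +1.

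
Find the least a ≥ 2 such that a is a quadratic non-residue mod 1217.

(2/1217) = +1, so 2 is a residue.
(3/1217) = −1, so 3 is the smallest positive non-residue mod 1217.

3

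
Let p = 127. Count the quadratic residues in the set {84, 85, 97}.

1

(84/127) = +1 → QR.
(85/127) = -1 → non-residue.
(97/127) = -1 → non-residue.
Total quadratic residues among the 3: 1.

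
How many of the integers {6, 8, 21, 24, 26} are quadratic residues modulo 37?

2

(6/37) = -1 → non-residue.
(8/37) = -1 → non-residue.
(21/37) = +1 → QR.
(24/37) = -1 → non-residue.
(26/37) = +1 → QR.
Total quadratic residues among the 5: 2.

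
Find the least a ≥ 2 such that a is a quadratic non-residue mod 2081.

3

(2/2081) = +1, so 2 is a residue.
(3/2081) = −1, so 3 is the smallest positive non-residue mod 2081.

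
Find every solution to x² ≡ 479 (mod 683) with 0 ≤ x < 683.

Since 683 ≡ 3 (mod 4), a square root of 479 is 479^((683+1)/4) = 479^171 mod 683.
Repeated squaring: 479^2≡636, 479^4≡160, 479^8≡329, 479^16≡327, 479^32≡381, 479^64≡365, 479^128≡40 (mod 683).
479^171 = 479^(128+32+8+2+1) ≡ 116 (mod 683).
Check: 116² = 13456 ≡ 479 (mod 683). The two roots are 116 and 567.

116, 567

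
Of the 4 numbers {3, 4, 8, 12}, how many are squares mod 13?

(3/13) = +1 → QR.
(4/13) = +1 → QR.
(8/13) = -1 → non-residue.
(12/13) = +1 → QR.
Total quadratic residues among the 4: 3.

3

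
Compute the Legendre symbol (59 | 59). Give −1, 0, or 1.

First reduce: 59 ≡ 0 (mod 59).
Top reduces to 0: gcd > 1, so the symbol is 0.

0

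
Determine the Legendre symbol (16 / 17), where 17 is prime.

1

Euler's criterion: (16/17) ≡ 16^8 (mod 17).
16^2 ≡ 1 (mod 17)
16^4 ≡ 1 (mod 17)
16^8 ≡ 1 (mod 17)
16^8 = 16^(8) ≡ 1 (mod 17).
Result is 1, so (16/17) = 1.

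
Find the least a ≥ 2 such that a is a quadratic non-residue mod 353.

(2/353) = +1, so 2 is a residue.
(3/353) = −1, so 3 is the smallest positive non-residue mod 353.

3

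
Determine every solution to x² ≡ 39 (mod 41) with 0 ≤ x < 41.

41 ≡ 1 (mod 4), so we find a root by search.
Trying successive values, 11² = 121 ≡ 39 (mod 41). The other root is 41 − 11 = 30.

11, 30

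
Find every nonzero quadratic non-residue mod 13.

Square k = 1,…,6 (k and 13−k give the same square):
1²=1, 2²=4, 3²=9, 4²≡3, 5²≡12, 6²≡10 (mod 13).
The residues are {1, 3, 4, 9, 10, 12}; the non-residues are the remaining 6 nonzero classes.

2, 5, 6, 7, 8, 11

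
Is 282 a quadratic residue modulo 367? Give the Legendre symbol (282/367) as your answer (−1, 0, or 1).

Pull out 2: since 367 ≡ 7 (mod 8), (2/367) = +1.
Reciprocity: 141 ≡ 1 and 367 ≡ 3 (mod 4), so (141/367) = +(367/141).
Reduce top mod 141: now compute (85/141).
Reciprocity: 85 ≡ 1 and 141 ≡ 1 (mod 4), so (85/141) = +(141/85).
Reduce top mod 85: now compute (56/85).
Pull out 2^3: since 85 ≡ 5 (mod 8), (2/85) = -1, so (2/85)^3 = -1.
Reciprocity: 7 ≡ 3 and 85 ≡ 1 (mod 4), so (7/85) = +(85/7).
Reduce top mod 7: now compute (1/7).
Reached (1/7) = 1. Collecting the sign flips along the way, the symbol is -1.

-1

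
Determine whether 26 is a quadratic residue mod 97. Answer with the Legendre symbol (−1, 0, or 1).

Euler's criterion: (26/97) ≡ 26^48 (mod 97).
26^2 ≡ 94 (mod 97)
26^4 ≡ 9 (mod 97)
26^8 ≡ 81 (mod 97)
26^16 ≡ 62 (mod 97)
26^32 ≡ 61 (mod 97)
26^48 = 26^(32+16) ≡ 96 (mod 97).
Result is 96 ≡ −1, so (26/97) = −1.

-1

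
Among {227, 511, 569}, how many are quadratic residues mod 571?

3

(227/571) = +1 → QR.
(511/571) = +1 → QR.
(569/571) = +1 → QR.
Total quadratic residues among the 3: 3.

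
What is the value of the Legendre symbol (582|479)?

First reduce: 582 ≡ 103 (mod 479).
Reciprocity: 103 ≡ 3 and 479 ≡ 3 (mod 4), so (103/479) = −(479/103).
Reduce top mod 103: now compute (67/103).
Reciprocity: 67 ≡ 3 and 103 ≡ 3 (mod 4), so (67/103) = −(103/67).
Reduce top mod 67: now compute (36/67).
Pull out 2^2: since 67 ≡ 3 (mod 8), (2/67) = -1, so (2/67)^2 = +1.
Reciprocity: 9 ≡ 1 and 67 ≡ 3 (mod 4), so (9/67) = +(67/9).
Reduce top mod 9: now compute (4/9).
Pull out 2^2: since 9 ≡ 1 (mod 8), (2/9) = +1, so (2/9)^2 = +1.
Reached (1/9) = 1. Collecting the sign flips along the way, the symbol is +1.

1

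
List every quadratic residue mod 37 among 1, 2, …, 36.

1, 3, 4, 7, 9, 10, 11, 12, 16, 21, 25, 26, 27, 28, 30, 33, 34, 36

Square k = 1,…,18 (k and 37−k give the same square):
1²=1, 2²=4, 3²=9, 4²=16, 5²=25, 6²=36, 7²≡12, 8²≡27, 9²≡7, 10²≡26, 11²≡10, 12²≡33, 13²≡21, 14²≡11, 15²≡3, 16²≡34, 17²≡30, 18²≡28 (mod 37).
So the quadratic residues mod 37 are {1, 3, 4, 7, 9, 10, 11, 12, 16, 21, 25, 26, 27, 28, 30, 33, 34, 36}.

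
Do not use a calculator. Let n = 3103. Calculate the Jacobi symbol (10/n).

Pull out 2: since 3103 ≡ 7 (mod 8), (2/3103) = +1.
Reciprocity: 5 ≡ 1 and 3103 ≡ 3 (mod 4), so (5/3103) = +(3103/5).
Reduce top mod 5: now compute (3/5).
Reciprocity: 3 ≡ 3 and 5 ≡ 1 (mod 4), so (3/5) = +(5/3).
Reduce top mod 3: now compute (2/3).
Pull out 2: since 3 ≡ 3 (mod 8), (2/3) = -1.
Reached (1/3) = 1. Collecting the sign flips along the way, the symbol is -1.

-1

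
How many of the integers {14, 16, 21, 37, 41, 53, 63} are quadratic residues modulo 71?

(14/71) = -1 → non-residue.
(16/71) = +1 → QR.
(21/71) = -1 → non-residue.
(37/71) = +1 → QR.
(41/71) = -1 → non-residue.
(53/71) = -1 → non-residue.
(63/71) = -1 → non-residue.
Total quadratic residues among the 7: 2.

2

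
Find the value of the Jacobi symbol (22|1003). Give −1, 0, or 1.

-1

Pull out 2: since 1003 ≡ 3 (mod 8), (2/1003) = -1.
Reciprocity: 11 ≡ 3 and 1003 ≡ 3 (mod 4), so (11/1003) = −(1003/11).
Reduce top mod 11: now compute (2/11).
Pull out 2: since 11 ≡ 3 (mod 8), (2/11) = -1.
Reached (1/11) = 1. Collecting the sign flips along the way, the symbol is -1.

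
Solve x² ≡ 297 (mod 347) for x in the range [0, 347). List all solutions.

Since 347 ≡ 3 (mod 4), a square root of 297 is 297^((347+1)/4) = 297^87 mod 347.
Repeated squaring: 297^2≡71, 297^4≡183, 297^8≡177, 297^16≡99, 297^32≡85, 297^64≡285 (mod 347).
297^87 = 297^(64+16+4+2+1) ≡ 159 (mod 347).
Check: 159² = 25281 ≡ 297 (mod 347). The two roots are 159 and 188.

159, 188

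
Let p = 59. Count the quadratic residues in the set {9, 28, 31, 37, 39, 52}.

(9/59) = +1 → QR.
(28/59) = +1 → QR.
(31/59) = -1 → non-residue.
(37/59) = -1 → non-residue.
(39/59) = -1 → non-residue.
(52/59) = -1 → non-residue.
Total quadratic residues among the 6: 2.

2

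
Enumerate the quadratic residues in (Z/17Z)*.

Square k = 1,…,8 (k and 17−k give the same square):
1²=1, 2²=4, 3²=9, 4²=16, 5²≡8, 6²≡2, 7²≡15, 8²≡13 (mod 17).
So the quadratic residues mod 17 are {1, 2, 4, 8, 9, 13, 15, 16}.

1 2 4 8 9 13 15 16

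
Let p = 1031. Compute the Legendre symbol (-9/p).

First reduce: -9 ≡ 1022 (mod 1031).
Pull out 2: since 1031 ≡ 7 (mod 8), (2/1031) = +1.
Reciprocity: 511 ≡ 3 and 1031 ≡ 3 (mod 4), so (511/1031) = −(1031/511).
Reduce top mod 511: now compute (9/511).
Reciprocity: 9 ≡ 1 and 511 ≡ 3 (mod 4), so (9/511) = +(511/9).
Reduce top mod 9: now compute (7/9).
Reciprocity: 7 ≡ 3 and 9 ≡ 1 (mod 4), so (7/9) = +(9/7).
Reduce top mod 7: now compute (2/7).
Pull out 2: since 7 ≡ 7 (mod 8), (2/7) = +1.
Reached (1/7) = 1. Collecting the sign flips along the way, the symbol is -1.

-1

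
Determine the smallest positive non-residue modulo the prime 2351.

13

(2/2351) = +1, so 2 is a residue.
(3/2351) = +1, so 3 is a residue.
(4/2351) = +1, so 4 is a residue.
(5/2351) = +1, so 5 is a residue.
(6/2351) = +1, so 6 is a residue.
(7/2351) = +1, so 7 is a residue.
(8/2351) = +1, so 8 is a residue.
(9/2351) = +1, so 9 is a residue.
(10/2351) = +1, so 10 is a residue.
(11/2351) = +1, so 11 is a residue.
(12/2351) = +1, so 12 is a residue.
(13/2351) = −1, so 13 is the smallest positive non-residue mod 2351.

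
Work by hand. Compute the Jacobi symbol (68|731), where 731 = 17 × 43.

Pull out 2^2: since 731 ≡ 3 (mod 8), (2/731) = -1, so (2/731)^2 = +1.
Reciprocity: 17 ≡ 1 and 731 ≡ 3 (mod 4), so (17/731) = +(731/17).
Reduce top mod 17: now compute (0/17).
Top reduces to 0: gcd > 1, so the symbol is 0.

0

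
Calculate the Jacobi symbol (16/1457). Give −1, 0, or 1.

1

Pull out 2^4: since 1457 ≡ 1 (mod 8), (2/1457) = +1, so (2/1457)^4 = +1.
Reached (1/1457) = 1. Collecting the sign flips along the way, the symbol is +1.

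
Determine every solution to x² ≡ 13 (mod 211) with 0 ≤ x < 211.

Since 211 ≡ 3 (mod 4), a square root of 13 is 13^((211+1)/4) = 13^53 mod 211.
Repeated squaring: 13^2≡169, 13^4≡76, 13^8≡79, 13^16≡122, 13^32≡114 (mod 211).
13^53 = 13^(32+16+4+1) ≡ 151 (mod 211).
Check: 151² = 22801 ≡ 13 (mod 211). The two roots are 60 and 151.

60, 151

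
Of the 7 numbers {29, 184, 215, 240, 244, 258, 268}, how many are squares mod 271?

3

(29/271) = -1 → non-residue.
(184/271) = -1 → non-residue.
(215/271) = -1 → non-residue.
(240/271) = -1 → non-residue.
(244/271) = +1 → QR.
(258/271) = +1 → QR.
(268/271) = +1 → QR.
Total quadratic residues among the 7: 3.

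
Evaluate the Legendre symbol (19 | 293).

Reciprocity: 19 ≡ 3 and 293 ≡ 1 (mod 4), so (19/293) = +(293/19).
Reduce top mod 19: now compute (8/19).
Pull out 2^3: since 19 ≡ 3 (mod 8), (2/19) = -1, so (2/19)^3 = -1.
Reached (1/19) = 1. Collecting the sign flips along the way, the symbol is -1.

-1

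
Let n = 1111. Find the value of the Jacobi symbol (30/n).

-1

Pull out 2: since 1111 ≡ 7 (mod 8), (2/1111) = +1.
Reciprocity: 15 ≡ 3 and 1111 ≡ 3 (mod 4), so (15/1111) = −(1111/15).
Reduce top mod 15: now compute (1/15).
Reached (1/15) = 1. Collecting the sign flips along the way, the symbol is -1.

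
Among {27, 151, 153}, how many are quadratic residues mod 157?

2

(27/157) = +1 → QR.
(151/157) = -1 → non-residue.
(153/157) = +1 → QR.
Total quadratic residues among the 3: 2.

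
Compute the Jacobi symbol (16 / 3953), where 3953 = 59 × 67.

1

Pull out 2^4: since 3953 ≡ 1 (mod 8), (2/3953) = +1, so (2/3953)^4 = +1.
Reached (1/3953) = 1. Collecting the sign flips along the way, the symbol is +1.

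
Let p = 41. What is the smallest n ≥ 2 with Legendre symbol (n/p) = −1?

3

(2/41) = +1, so 2 is a residue.
(3/41) = −1, so 3 is the smallest positive non-residue mod 41.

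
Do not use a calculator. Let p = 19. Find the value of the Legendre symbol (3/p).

Reciprocity: 3 ≡ 3 and 19 ≡ 3 (mod 4), so (3/19) = −(19/3).
Reduce top mod 3: now compute (1/3).
Reached (1/3) = 1. Collecting the sign flips along the way, the symbol is -1.

-1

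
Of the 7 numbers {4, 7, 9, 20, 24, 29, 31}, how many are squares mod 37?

(4/37) = +1 → QR.
(7/37) = +1 → QR.
(9/37) = +1 → QR.
(20/37) = -1 → non-residue.
(24/37) = -1 → non-residue.
(29/37) = -1 → non-residue.
(31/37) = -1 → non-residue.
Total quadratic residues among the 7: 3.

3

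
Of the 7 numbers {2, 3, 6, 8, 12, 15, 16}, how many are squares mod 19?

(2/19) = -1 → non-residue.
(3/19) = -1 → non-residue.
(6/19) = +1 → QR.
(8/19) = -1 → non-residue.
(12/19) = -1 → non-residue.
(15/19) = -1 → non-residue.
(16/19) = +1 → QR.
Total quadratic residues among the 7: 2.

2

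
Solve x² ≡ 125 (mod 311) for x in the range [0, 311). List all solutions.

Since 311 ≡ 3 (mod 4), a square root of 125 is 125^((311+1)/4) = 125^78 mod 311.
Repeated squaring: 125^2≡75, 125^4≡27, 125^8≡107, 125^16≡253, 125^32≡254, 125^64≡139 (mod 311).
125^78 = 125^(64+8+4+2) ≡ 274 (mod 311).
Check: 274² = 75076 ≡ 125 (mod 311). The two roots are 37 and 274.

37, 274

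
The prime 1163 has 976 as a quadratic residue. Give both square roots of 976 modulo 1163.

Since 1163 ≡ 3 (mod 4), a square root of 976 is 976^((1163+1)/4) = 976^291 mod 1163.
Repeated squaring: 976^2≡79, 976^4≡426, 976^8≡48, 976^16≡1141, 976^32≡484, 976^64≡493, 976^128≡1145, 976^256≡324 (mod 1163).
976^291 = 976^(256+32+2+1) ≡ 897 (mod 1163).
Check: 897² = 804609 ≡ 976 (mod 1163). The two roots are 266 and 897.

266, 897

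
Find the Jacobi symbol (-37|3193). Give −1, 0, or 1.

First reduce: -37 ≡ 3156 (mod 3193).
Pull out 2^2: since 3193 ≡ 1 (mod 8), (2/3193) = +1, so (2/3193)^2 = +1.
Reciprocity: 789 ≡ 1 and 3193 ≡ 1 (mod 4), so (789/3193) = +(3193/789).
Reduce top mod 789: now compute (37/789).
Reciprocity: 37 ≡ 1 and 789 ≡ 1 (mod 4), so (37/789) = +(789/37).
Reduce top mod 37: now compute (12/37).
Pull out 2^2: since 37 ≡ 5 (mod 8), (2/37) = -1, so (2/37)^2 = +1.
Reciprocity: 3 ≡ 3 and 37 ≡ 1 (mod 4), so (3/37) = +(37/3).
Reduce top mod 3: now compute (1/3).
Reached (1/3) = 1. Collecting the sign flips along the way, the symbol is +1.

1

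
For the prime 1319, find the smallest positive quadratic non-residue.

13

(2/1319) = +1, so 2 is a residue.
(3/1319) = +1, so 3 is a residue.
(4/1319) = +1, so 4 is a residue.
(5/1319) = +1, so 5 is a residue.
(6/1319) = +1, so 6 is a residue.
(7/1319) = +1, so 7 is a residue.
(8/1319) = +1, so 8 is a residue.
(9/1319) = +1, so 9 is a residue.
(10/1319) = +1, so 10 is a residue.
(11/1319) = +1, so 11 is a residue.
(12/1319) = +1, so 12 is a residue.
(13/1319) = −1, so 13 is the smallest positive non-residue mod 1319.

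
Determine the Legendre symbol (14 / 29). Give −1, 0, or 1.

Pull out 2: since 29 ≡ 5 (mod 8), (2/29) = -1.
Reciprocity: 7 ≡ 3 and 29 ≡ 1 (mod 4), so (7/29) = +(29/7).
Reduce top mod 7: now compute (1/7).
Reached (1/7) = 1. Collecting the sign flips along the way, the symbol is -1.

-1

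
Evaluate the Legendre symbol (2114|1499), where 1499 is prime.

1

First reduce: 2114 ≡ 615 (mod 1499).
Reciprocity: 615 ≡ 3 and 1499 ≡ 3 (mod 4), so (615/1499) = −(1499/615).
Reduce top mod 615: now compute (269/615).
Reciprocity: 269 ≡ 1 and 615 ≡ 3 (mod 4), so (269/615) = +(615/269).
Reduce top mod 269: now compute (77/269).
Reciprocity: 77 ≡ 1 and 269 ≡ 1 (mod 4), so (77/269) = +(269/77).
Reduce top mod 77: now compute (38/77).
Pull out 2: since 77 ≡ 5 (mod 8), (2/77) = -1.
Reciprocity: 19 ≡ 3 and 77 ≡ 1 (mod 4), so (19/77) = +(77/19).
Reduce top mod 19: now compute (1/19).
Reached (1/19) = 1. Collecting the sign flips along the way, the symbol is +1.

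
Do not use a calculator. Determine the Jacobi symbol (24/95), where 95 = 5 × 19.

Pull out 2^3: since 95 ≡ 7 (mod 8), (2/95) = +1, so (2/95)^3 = +1.
Reciprocity: 3 ≡ 3 and 95 ≡ 3 (mod 4), so (3/95) = −(95/3).
Reduce top mod 3: now compute (2/3).
Pull out 2: since 3 ≡ 3 (mod 8), (2/3) = -1.
Reached (1/3) = 1. Collecting the sign flips along the way, the symbol is +1.

1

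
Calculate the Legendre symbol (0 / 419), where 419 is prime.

0

Top reduces to 0: gcd > 1, so the symbol is 0.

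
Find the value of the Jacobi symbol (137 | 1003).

1

Reciprocity: 137 ≡ 1 and 1003 ≡ 3 (mod 4), so (137/1003) = +(1003/137).
Reduce top mod 137: now compute (44/137).
Pull out 2^2: since 137 ≡ 1 (mod 8), (2/137) = +1, so (2/137)^2 = +1.
Reciprocity: 11 ≡ 3 and 137 ≡ 1 (mod 4), so (11/137) = +(137/11).
Reduce top mod 11: now compute (5/11).
Reciprocity: 5 ≡ 1 and 11 ≡ 3 (mod 4), so (5/11) = +(11/5).
Reduce top mod 5: now compute (1/5).
Reached (1/5) = 1. Collecting the sign flips along the way, the symbol is +1.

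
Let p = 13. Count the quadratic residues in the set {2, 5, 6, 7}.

0

(2/13) = -1 → non-residue.
(5/13) = -1 → non-residue.
(6/13) = -1 → non-residue.
(7/13) = -1 → non-residue.
Total quadratic residues among the 4: 0.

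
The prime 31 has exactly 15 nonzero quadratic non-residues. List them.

Square k = 1,…,15 (k and 31−k give the same square):
1²=1, 2²=4, 3²=9, 4²=16, 5²=25, 6²≡5, 7²≡18, 8²≡2, 9²≡19, 10²≡7, 11²≡28, 12²≡20, 13²≡14, 14²≡10, 15²≡8 (mod 31).
The residues are {1, 2, 4, 5, 7, 8, 9, 10, 14, 16, 18, 19, 20, 25, 28}; the non-residues are the remaining 15 nonzero classes.

3, 6, 11, 12, 13, 15, 17, 21, 22, 23, 24, 26, 27, 29, 30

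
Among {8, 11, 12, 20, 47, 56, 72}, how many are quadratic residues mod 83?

(8/83) = -1 → non-residue.
(11/83) = +1 → QR.
(12/83) = +1 → QR.
(20/83) = -1 → non-residue.
(47/83) = -1 → non-residue.
(56/83) = -1 → non-residue.
(72/83) = -1 → non-residue.
Total quadratic residues among the 7: 2.

2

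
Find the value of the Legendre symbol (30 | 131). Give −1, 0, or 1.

-1

Euler's criterion: (30/131) ≡ 30^65 (mod 131).
30^2 ≡ 114 (mod 131)
30^4 ≡ 27 (mod 131)
30^8 ≡ 74 (mod 131)
30^16 ≡ 105 (mod 131)
30^32 ≡ 21 (mod 131)
30^64 ≡ 48 (mod 131)
30^65 = 30^(64+1) ≡ 130 (mod 131).
Result is 130 ≡ −1, so (30/131) = −1.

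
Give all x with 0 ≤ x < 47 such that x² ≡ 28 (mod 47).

13, 34

Since 47 ≡ 3 (mod 4), a square root of 28 is 28^((47+1)/4) = 28^12 mod 47.
Repeated squaring: 28^2≡32, 28^4≡37, 28^8≡6 (mod 47).
28^12 = 28^(8+4) ≡ 34 (mod 47).
Check: 34² = 1156 ≡ 28 (mod 47). The two roots are 13 and 34.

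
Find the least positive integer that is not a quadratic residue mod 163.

2

(2/163) = −1, so 2 is the smallest positive non-residue mod 163.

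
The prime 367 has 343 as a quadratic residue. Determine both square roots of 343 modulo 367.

38, 329

Since 367 ≡ 3 (mod 4), a square root of 343 is 343^((367+1)/4) = 343^92 mod 367.
Repeated squaring: 343^2≡209, 343^4≡8, 343^8≡64, 343^16≡59, 343^32≡178, 343^64≡122 (mod 367).
343^92 = 343^(64+16+8+4) ≡ 329 (mod 367).
Check: 329² = 108241 ≡ 343 (mod 367). The two roots are 38 and 329.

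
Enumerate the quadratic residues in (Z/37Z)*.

1,3,4,7,9,10,11,12,16,21,25,26,27,28,30,33,34,36

Square k = 1,…,18 (k and 37−k give the same square):
1²=1, 2²=4, 3²=9, 4²=16, 5²=25, 6²=36, 7²≡12, 8²≡27, 9²≡7, 10²≡26, 11²≡10, 12²≡33, 13²≡21, 14²≡11, 15²≡3, 16²≡34, 17²≡30, 18²≡28 (mod 37).
So the quadratic residues mod 37 are {1, 3, 4, 7, 9, 10, 11, 12, 16, 21, 25, 26, 27, 28, 30, 33, 34, 36}.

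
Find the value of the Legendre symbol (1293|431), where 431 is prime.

0

First reduce: 1293 ≡ 0 (mod 431).
Top reduces to 0: gcd > 1, so the symbol is 0.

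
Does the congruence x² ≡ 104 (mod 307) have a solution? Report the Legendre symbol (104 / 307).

1

Euler's criterion: (104/307) ≡ 104^153 (mod 307).
104^2 ≡ 71 (mod 307)
104^4 ≡ 129 (mod 307)
104^8 ≡ 63 (mod 307)
104^16 ≡ 285 (mod 307)
104^32 ≡ 177 (mod 307)
104^64 ≡ 15 (mod 307)
104^128 ≡ 225 (mod 307)
104^153 = 104^(128+16+8+1) ≡ 1 (mod 307).
Result is 1, so (104/307) = 1.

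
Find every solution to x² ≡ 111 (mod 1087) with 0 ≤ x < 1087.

155, 932

Since 1087 ≡ 3 (mod 4), a square root of 111 is 111^((1087+1)/4) = 111^272 mod 1087.
Repeated squaring: 111^2≡364, 111^4≡969, 111^8≡880, 111^16≡456, 111^32≡319, 111^64≡670, 111^128≡1056, 111^256≡961 (mod 1087).
111^272 = 111^(256+16) ≡ 155 (mod 1087).
Check: 155² = 24025 ≡ 111 (mod 1087). The two roots are 155 and 932.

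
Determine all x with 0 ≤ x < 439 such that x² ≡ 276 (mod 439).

152, 287

Since 439 ≡ 3 (mod 4), a square root of 276 is 276^((439+1)/4) = 276^110 mod 439.
Repeated squaring: 276^2≡229, 276^4≡200, 276^8≡51, 276^16≡406, 276^32≡211, 276^64≡182 (mod 439).
276^110 = 276^(64+32+8+4+2) ≡ 152 (mod 439).
Check: 152² = 23104 ≡ 276 (mod 439). The two roots are 152 and 287.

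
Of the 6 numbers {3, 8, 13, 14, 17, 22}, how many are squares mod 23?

3

(3/23) = +1 → QR.
(8/23) = +1 → QR.
(13/23) = +1 → QR.
(14/23) = -1 → non-residue.
(17/23) = -1 → non-residue.
(22/23) = -1 → non-residue.
Total quadratic residues among the 6: 3.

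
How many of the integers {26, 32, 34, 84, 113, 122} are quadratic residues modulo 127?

6

(26/127) = +1 → QR.
(32/127) = +1 → QR.
(34/127) = +1 → QR.
(84/127) = +1 → QR.
(113/127) = +1 → QR.
(122/127) = +1 → QR.
Total quadratic residues among the 6: 6.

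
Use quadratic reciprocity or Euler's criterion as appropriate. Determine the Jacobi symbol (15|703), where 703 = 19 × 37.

Reciprocity: 15 ≡ 3 and 703 ≡ 3 (mod 4), so (15/703) = −(703/15).
Reduce top mod 15: now compute (13/15).
Reciprocity: 13 ≡ 1 and 15 ≡ 3 (mod 4), so (13/15) = +(15/13).
Reduce top mod 13: now compute (2/13).
Pull out 2: since 13 ≡ 5 (mod 8), (2/13) = -1.
Reached (1/13) = 1. Collecting the sign flips along the way, the symbol is +1.

1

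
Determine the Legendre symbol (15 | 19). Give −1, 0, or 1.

Euler's criterion: (15/19) ≡ 15^9 (mod 19).
15^2 ≡ 16 (mod 19)
15^4 ≡ 9 (mod 19)
15^8 ≡ 5 (mod 19)
15^9 = 15^(8+1) ≡ 18 (mod 19).
Result is 18 ≡ −1, so (15/19) = −1.

-1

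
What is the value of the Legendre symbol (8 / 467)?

-1

Euler's criterion: (8/467) ≡ 8^233 (mod 467).
8^2 ≡ 64 (mod 467)
8^4 ≡ 360 (mod 467)
8^8 ≡ 241 (mod 467)
8^16 ≡ 173 (mod 467)
8^32 ≡ 41 (mod 467)
8^64 ≡ 280 (mod 467)
8^128 ≡ 411 (mod 467)
8^233 = 8^(128+64+32+8+1) ≡ 466 (mod 467).
Result is 466 ≡ −1, so (8/467) = −1.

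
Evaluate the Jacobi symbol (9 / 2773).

Reciprocity: 9 ≡ 1 and 2773 ≡ 1 (mod 4), so (9/2773) = +(2773/9).
Reduce top mod 9: now compute (1/9).
Reached (1/9) = 1. Collecting the sign flips along the way, the symbol is +1.

1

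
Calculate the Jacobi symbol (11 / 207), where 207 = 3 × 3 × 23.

Reciprocity: 11 ≡ 3 and 207 ≡ 3 (mod 4), so (11/207) = −(207/11).
Reduce top mod 11: now compute (9/11).
Reciprocity: 9 ≡ 1 and 11 ≡ 3 (mod 4), so (9/11) = +(11/9).
Reduce top mod 9: now compute (2/9).
Pull out 2: since 9 ≡ 1 (mod 8), (2/9) = +1.
Reached (1/9) = 1. Collecting the sign flips along the way, the symbol is -1.

-1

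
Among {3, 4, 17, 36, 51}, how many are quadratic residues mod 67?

(3/67) = -1 → non-residue.
(4/67) = +1 → QR.
(17/67) = +1 → QR.
(36/67) = +1 → QR.
(51/67) = -1 → non-residue.
Total quadratic residues among the 5: 3.

3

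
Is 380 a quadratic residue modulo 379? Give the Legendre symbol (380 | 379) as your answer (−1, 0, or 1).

1

First reduce: 380 ≡ 1 (mod 379).
Reached (1/379) = 1. Collecting the sign flips along the way, the symbol is +1.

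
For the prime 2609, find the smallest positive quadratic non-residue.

3

(2/2609) = +1, so 2 is a residue.
(3/2609) = −1, so 3 is the smallest positive non-residue mod 2609.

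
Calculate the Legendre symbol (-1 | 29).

Euler's criterion: (-1/29) ≡ 28^14 (mod 29).
28^2 ≡ 1 (mod 29)
28^4 ≡ 1 (mod 29)
28^8 ≡ 1 (mod 29)
28^14 = 28^(8+4+2) ≡ 1 (mod 29).
Result is 1, so (-1/29) = 1.

1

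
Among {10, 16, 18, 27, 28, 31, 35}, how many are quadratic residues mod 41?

4

(10/41) = +1 → QR.
(16/41) = +1 → QR.
(18/41) = +1 → QR.
(27/41) = -1 → non-residue.
(28/41) = -1 → non-residue.
(31/41) = +1 → QR.
(35/41) = -1 → non-residue.
Total quadratic residues among the 7: 4.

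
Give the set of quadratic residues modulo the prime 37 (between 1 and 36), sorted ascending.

1, 3, 4, 7, 9, 10, 11, 12, 16, 21, 25, 26, 27, 28, 30, 33, 34, 36

Square k = 1,…,18 (k and 37−k give the same square):
1²=1, 2²=4, 3²=9, 4²=16, 5²=25, 6²=36, 7²≡12, 8²≡27, 9²≡7, 10²≡26, 11²≡10, 12²≡33, 13²≡21, 14²≡11, 15²≡3, 16²≡34, 17²≡30, 18²≡28 (mod 37).
So the quadratic residues mod 37 are {1, 3, 4, 7, 9, 10, 11, 12, 16, 21, 25, 26, 27, 28, 30, 33, 34, 36}.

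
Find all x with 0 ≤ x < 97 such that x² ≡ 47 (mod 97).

12, 85

97 ≡ 1 (mod 4), so we find a root by search.
Trying successive values, 12² = 144 ≡ 47 (mod 97). The other root is 97 − 12 = 85.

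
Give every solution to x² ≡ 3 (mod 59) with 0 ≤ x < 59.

Since 59 ≡ 3 (mod 4), a square root of 3 is 3^((59+1)/4) = 3^15 mod 59.
Repeated squaring: 3^2≡9, 3^4≡22, 3^8≡12 (mod 59).
3^15 = 3^(8+4+2+1) ≡ 48 (mod 59).
Check: 48² = 2304 ≡ 3 (mod 59). The two roots are 11 and 48.

11, 48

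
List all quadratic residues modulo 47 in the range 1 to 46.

Square k = 1,…,23 (k and 47−k give the same square):
1²=1, 2²=4, 3²=9, 4²=16, 5²=25, 6²=36, 7²≡2, 8²≡17, 9²≡34, 10²≡6, 11²≡27, 12²≡3, 13²≡28, 14²≡8, 15²≡37, 16²≡21, 17²≡7, 18²≡42, 19²≡32, 20²≡24, 21²≡18, 22²≡14, 23²≡12 (mod 47).
So the quadratic residues mod 47 are {1, 2, 3, 4, 6, 7, 8, 9, 12, 14, 16, 17, 18, 21, 24, 25, 27, 28, 32, 34, 36, 37, 42}.

1, 2, 3, 4, 6, 7, 8, 9, 12, 14, 16, 17, 18, 21, 24, 25, 27, 28, 32, 34, 36, 37, 42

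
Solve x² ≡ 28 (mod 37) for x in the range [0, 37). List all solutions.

18, 19

37 ≡ 1 (mod 4), so we find a root by search.
Trying successive values, 18² = 324 ≡ 28 (mod 37). The other root is 37 − 18 = 19.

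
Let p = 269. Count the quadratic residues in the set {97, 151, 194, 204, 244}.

(97/269) = +1 → QR.
(151/269) = +1 → QR.
(194/269) = -1 → non-residue.
(204/269) = +1 → QR.
(244/269) = +1 → QR.
Total quadratic residues among the 5: 4.

4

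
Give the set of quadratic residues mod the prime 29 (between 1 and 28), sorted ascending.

1, 4, 5, 6, 7, 9, 13, 16, 20, 22, 23, 24, 25, 28

Square k = 1,…,14 (k and 29−k give the same square):
1²=1, 2²=4, 3²=9, 4²=16, 5²=25, 6²≡7, 7²≡20, 8²≡6, 9²≡23, 10²≡13, 11²≡5, 12²≡28, 13²≡24, 14²≡22 (mod 29).
So the quadratic residues mod 29 are {1, 4, 5, 6, 7, 9, 13, 16, 20, 22, 23, 24, 25, 28}.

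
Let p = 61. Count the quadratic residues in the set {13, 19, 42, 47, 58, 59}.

5

(13/61) = +1 → QR.
(19/61) = +1 → QR.
(42/61) = +1 → QR.
(47/61) = +1 → QR.
(58/61) = +1 → QR.
(59/61) = -1 → non-residue.
Total quadratic residues among the 6: 5.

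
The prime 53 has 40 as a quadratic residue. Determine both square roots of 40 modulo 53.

26, 27

53 ≡ 1 (mod 4), so we find a root by search.
Trying successive values, 26² = 676 ≡ 40 (mod 53). The other root is 53 − 26 = 27.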